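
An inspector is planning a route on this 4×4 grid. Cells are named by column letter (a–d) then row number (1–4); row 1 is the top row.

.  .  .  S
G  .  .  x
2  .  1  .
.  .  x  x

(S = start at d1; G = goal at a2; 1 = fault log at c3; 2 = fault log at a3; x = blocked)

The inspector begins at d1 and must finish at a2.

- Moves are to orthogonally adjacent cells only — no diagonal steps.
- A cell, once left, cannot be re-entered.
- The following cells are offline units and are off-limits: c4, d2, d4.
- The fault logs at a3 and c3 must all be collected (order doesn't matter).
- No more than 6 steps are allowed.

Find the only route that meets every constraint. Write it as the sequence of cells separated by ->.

d1 -> c1 -> c2 -> c3 -> b3 -> a3 -> a2

The budget equals the shortest possible length, so every move has to be on a shortest route through the required cells.
Route from d1: left to c1, 2× down (reaching c3), 2× left (reaching a3), up to a2 — 6 moves in all.
Check: all required cells visited; 6 ≤ 6 moves.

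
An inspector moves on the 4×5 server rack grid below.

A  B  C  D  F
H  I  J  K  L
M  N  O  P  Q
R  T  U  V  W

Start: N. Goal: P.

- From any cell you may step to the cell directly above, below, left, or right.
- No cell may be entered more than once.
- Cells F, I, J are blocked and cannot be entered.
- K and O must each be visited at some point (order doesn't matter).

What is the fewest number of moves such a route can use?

Any route passes through K and O in some order between N and P. Summing Manhattan distances along each leg and taking the cheapest ordering (N → O → K → P) gives a lower bound of 1 + 2 + 1 = 4 moves.
The shortest route satisfying every rule uses 8 moves: N → O → U → V → W → Q → L → K → P.
The no-revisit rule (legs can't share cells) pushes the minimum above the 4-move bound; an exhaustive check rules out every length from 4 to 7 (on a 4-connected grid the length of any start-to-goal walk has the same parity as the Manhattan bound, so only lengths 4, 6, 8, … need checking), leaving 8 as the minimum.

8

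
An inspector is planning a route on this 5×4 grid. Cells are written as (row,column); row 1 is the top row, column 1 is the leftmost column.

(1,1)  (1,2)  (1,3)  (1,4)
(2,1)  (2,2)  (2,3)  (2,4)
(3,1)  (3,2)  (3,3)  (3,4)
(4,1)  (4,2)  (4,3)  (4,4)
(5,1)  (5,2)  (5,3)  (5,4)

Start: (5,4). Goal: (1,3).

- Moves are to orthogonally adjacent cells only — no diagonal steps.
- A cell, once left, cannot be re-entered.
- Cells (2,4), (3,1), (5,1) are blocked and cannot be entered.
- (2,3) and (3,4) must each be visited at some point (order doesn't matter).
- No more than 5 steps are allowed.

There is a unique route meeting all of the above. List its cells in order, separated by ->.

The 5-move cap with required stops at (2,3), (3,4) leaves no slack for detours.
Route from (5,4): 2× up (reaching (3,4)), left to (3,3), 2× up (reaching (1,3)) — 5 moves in all.
Check: all required cells visited; 5 ≤ 5 moves.

(5,4) -> (4,4) -> (3,4) -> (3,3) -> (2,3) -> (1,3)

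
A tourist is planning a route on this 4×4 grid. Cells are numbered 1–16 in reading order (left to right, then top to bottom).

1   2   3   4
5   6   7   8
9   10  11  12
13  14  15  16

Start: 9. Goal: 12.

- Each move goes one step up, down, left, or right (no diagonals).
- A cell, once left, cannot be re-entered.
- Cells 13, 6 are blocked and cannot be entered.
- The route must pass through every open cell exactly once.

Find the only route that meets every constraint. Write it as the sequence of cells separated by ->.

Need to visit all 14 open cells exactly once, starting at 9 and ending at 12.
Cell 5 has only two open neighbours (1 and 9), so the path must pass straight through it: one of those is the cell it's entered from and the other is where it exits.
Route from 9: 2× up (reaching 1), 3× right (reaching 4), down to 8, left to 7, down to 11, left to 10, down to 14, 2× right (reaching 16), up to 12 — 13 moves in all.
Check: all 14 open cells covered.

9 -> 5 -> 1 -> 2 -> 3 -> 4 -> 8 -> 7 -> 11 -> 10 -> 14 -> 15 -> 16 -> 12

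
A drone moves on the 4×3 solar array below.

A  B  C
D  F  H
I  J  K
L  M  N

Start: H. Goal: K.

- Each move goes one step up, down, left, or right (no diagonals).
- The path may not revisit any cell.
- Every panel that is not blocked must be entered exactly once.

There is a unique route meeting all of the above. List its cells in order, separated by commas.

Need to visit all 12 open cells exactly once, starting at H and ending at K.
Route from H: up 1 to C, left 2 to A, down 1 to D, right 1 to F, down 1 to J, left 1 to I, down 1 to L, right 2 to N, up 1 to K — 11 moves in all.
Check: all 12 open cells covered.

H, C, B, A, D, F, J, I, L, M, N, K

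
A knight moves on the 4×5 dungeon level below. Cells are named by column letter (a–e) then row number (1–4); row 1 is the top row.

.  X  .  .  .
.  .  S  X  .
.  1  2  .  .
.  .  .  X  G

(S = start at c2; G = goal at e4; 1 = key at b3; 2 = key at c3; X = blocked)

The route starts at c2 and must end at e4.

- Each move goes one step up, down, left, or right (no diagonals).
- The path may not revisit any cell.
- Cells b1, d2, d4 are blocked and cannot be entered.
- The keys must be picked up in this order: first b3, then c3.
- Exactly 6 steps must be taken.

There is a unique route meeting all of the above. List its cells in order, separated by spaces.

The waypoints must appear in the order b3, c3, with no cell reused.
Route from c2: left 1 to b2, down 1 to b3, right 3 to e3, down 1 to e4 — 6 moves in all.
Check: order respected (1 at step 2, 2 at step 3); 6 moves as required.

c2 b2 b3 c3 d3 e3 e4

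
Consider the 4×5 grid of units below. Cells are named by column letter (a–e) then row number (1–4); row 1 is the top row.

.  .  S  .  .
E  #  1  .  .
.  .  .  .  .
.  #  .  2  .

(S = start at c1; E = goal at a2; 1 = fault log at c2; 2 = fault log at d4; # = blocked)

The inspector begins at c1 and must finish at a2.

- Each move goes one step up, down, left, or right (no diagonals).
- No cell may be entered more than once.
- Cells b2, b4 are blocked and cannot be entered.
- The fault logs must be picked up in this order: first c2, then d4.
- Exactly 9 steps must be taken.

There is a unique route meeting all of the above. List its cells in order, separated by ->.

The waypoints must appear in the order c2, d4, with no cell reused.
Route from c1: down 1 to c2, right 1 to d2, down 2 to d4, left 1 to c4, up 1 to c3, left 2 to a3, up 1 to a2 — 9 moves in all.
Check: order respected (1 at step 1, 2 at step 4); 9 moves as required.

c1 -> c2 -> d2 -> d3 -> d4 -> c4 -> c3 -> b3 -> a3 -> a2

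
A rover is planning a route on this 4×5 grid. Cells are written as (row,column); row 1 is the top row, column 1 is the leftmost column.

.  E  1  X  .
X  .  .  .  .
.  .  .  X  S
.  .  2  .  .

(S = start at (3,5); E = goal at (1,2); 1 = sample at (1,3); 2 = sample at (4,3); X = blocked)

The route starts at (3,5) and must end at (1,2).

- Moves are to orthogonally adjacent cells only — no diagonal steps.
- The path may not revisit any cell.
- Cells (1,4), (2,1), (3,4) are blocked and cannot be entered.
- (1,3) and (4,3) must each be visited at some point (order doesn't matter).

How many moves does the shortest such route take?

Any route passes through (1,3) and (4,3) in some order between (3,5) and (1,2). Summing Manhattan distances along each leg and taking the cheapest ordering ((3,5) → (4,3) → (1,3) → (1,2)) gives a lower bound of 3 + 3 + 1 = 7 moves.
A route of 7 moves achieves this: (3,5) → (4,5) → (4,4) → (4,3) → (3,3) → (2,3) → (1,3) → (1,2).
Since 7 matches the lower bound, it is optimal.

7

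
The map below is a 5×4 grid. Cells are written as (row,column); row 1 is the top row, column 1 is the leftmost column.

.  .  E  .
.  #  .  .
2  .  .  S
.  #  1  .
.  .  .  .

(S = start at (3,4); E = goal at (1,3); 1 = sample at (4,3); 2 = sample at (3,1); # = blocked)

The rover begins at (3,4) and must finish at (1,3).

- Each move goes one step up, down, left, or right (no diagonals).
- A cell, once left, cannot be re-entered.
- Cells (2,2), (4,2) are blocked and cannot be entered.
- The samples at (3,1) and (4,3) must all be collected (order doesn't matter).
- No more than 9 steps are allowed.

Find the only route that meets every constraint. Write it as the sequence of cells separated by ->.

(3,4) -> (4,4) -> (4,3) -> (3,3) -> (3,2) -> (3,1) -> (2,1) -> (1,1) -> (1,2) -> (1,3)

The 9-move cap with required stops at (3,1), (4,3) leaves no slack for detours.
Route from (3,4): down 1 to (4,4), left 1 to (4,3), up 1 to (3,3), left 2 to (3,1), up 2 to (1,1), right 2 to (1,3) — 9 moves in all.
Check: all required cells visited; 9 ≤ 9 moves.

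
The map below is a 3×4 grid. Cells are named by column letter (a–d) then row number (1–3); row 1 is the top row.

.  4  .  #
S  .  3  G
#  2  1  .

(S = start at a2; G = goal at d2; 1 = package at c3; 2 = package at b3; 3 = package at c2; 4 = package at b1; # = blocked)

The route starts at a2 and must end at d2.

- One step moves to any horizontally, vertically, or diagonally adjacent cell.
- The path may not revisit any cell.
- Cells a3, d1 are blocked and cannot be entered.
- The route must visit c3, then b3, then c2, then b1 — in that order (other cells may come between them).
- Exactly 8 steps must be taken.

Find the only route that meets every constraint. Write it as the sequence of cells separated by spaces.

The waypoints must appear in the order c3, b3, c2, b1, with no cell reused.
Route from a2: up to a1, 2× down-right (reaching c3), left to b3, up-right to c2, up-left to b1, right to c1, down-right to d2 — 8 moves in all.
Check: order respected (1 at step 3, 2 at step 4, 3 at step 5, 4 at step 6); 8 moves as required.

a2 a1 b2 c3 b3 c2 b1 c1 d2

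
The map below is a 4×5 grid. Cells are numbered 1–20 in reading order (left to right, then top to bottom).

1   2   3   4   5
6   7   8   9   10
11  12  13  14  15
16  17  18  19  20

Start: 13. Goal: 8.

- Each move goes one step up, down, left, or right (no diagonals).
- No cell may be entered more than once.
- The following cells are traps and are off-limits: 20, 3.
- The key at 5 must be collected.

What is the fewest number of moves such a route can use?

7

Any route passes through 5 somewhere between 13 and 8. Summing Manhattan distances along the two legs (13 → 5 → 8) gives a lower bound of 4 + 3 = 7 moves.
A route of 7 moves achieves this: 13 → 14 → 15 → 10 → 5 → 4 → 9 → 8.
Since 7 matches the lower bound, it is optimal.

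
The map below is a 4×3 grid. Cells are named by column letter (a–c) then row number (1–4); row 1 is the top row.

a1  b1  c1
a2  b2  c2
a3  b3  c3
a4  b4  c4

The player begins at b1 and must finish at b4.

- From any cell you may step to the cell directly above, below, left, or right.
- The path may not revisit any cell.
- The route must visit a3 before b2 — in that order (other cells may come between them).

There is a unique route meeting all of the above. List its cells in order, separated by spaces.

The waypoints must appear in the order a3, b2, with no cell reused.
Route from b1: left to a1, 2× down (reaching a3), right to b3, up to b2, right to c2, 2× down (reaching c4), left to b4 — 9 moves in all.
Check: order respected (a3 at step 3, b2 at step 5).

b1 a1 a2 a3 b3 b2 c2 c3 c4 b4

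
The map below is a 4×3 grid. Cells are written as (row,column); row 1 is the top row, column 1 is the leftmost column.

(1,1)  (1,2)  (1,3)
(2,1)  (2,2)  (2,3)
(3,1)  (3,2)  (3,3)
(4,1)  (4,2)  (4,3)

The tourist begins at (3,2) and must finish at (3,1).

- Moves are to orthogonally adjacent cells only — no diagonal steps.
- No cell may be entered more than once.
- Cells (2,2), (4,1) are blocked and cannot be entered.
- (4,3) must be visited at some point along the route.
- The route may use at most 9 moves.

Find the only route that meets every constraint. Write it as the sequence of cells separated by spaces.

The budget equals the shortest possible length, so every move has to be on a shortest route through the required cells.
Route from (3,2): down 1 to (4,2), right 1 to (4,3), up 3 to (1,3), left 2 to (1,1), down 2 to (3,1) — 9 moves in all.
Check: all required cells visited; 9 ≤ 9 moves.

(3,2) (4,2) (4,3) (3,3) (2,3) (1,3) (1,2) (1,1) (2,1) (3,1)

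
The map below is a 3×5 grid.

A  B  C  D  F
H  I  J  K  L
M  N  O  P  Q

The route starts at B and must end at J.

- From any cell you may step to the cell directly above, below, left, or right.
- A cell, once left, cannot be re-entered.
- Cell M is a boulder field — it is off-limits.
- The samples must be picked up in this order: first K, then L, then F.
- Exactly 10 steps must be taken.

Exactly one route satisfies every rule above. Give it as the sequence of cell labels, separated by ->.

B -> I -> N -> O -> P -> K -> L -> F -> D -> C -> J

The waypoints must appear in the order K, L, F, with no cell reused.
Route from B: 2× down (reaching N), 2× right (reaching P), up to K, right to L, up to F, 2× left (reaching C), down to J — 10 moves in all.
Check: order respected (K at step 5, L at step 6, F at step 7); 10 moves as required.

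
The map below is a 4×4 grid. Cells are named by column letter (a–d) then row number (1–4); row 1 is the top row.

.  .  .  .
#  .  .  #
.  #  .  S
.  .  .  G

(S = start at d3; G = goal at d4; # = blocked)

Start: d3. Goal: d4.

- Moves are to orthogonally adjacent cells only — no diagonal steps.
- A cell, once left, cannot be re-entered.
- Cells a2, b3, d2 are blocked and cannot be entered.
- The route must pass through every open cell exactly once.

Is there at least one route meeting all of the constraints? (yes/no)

no

Cell a1 has only one open neighbour but is neither the start nor the goal, so a Hamiltonian route would have to both enter and leave it through the same neighbour — impossible without revisiting.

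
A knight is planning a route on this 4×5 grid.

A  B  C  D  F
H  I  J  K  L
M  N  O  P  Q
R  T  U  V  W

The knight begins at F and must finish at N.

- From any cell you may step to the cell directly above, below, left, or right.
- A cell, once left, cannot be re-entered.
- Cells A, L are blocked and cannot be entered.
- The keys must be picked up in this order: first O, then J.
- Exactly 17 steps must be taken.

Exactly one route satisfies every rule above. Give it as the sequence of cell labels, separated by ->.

The waypoints must appear in the order O, J, with no cell reused.
Route from F: left 1 to D, down 2 to P, right 1 to Q, down 1 to W, left 2 to U, up 3 to C, left 1 to B, down 1 to I, left 1 to H, down 2 to R, right 1 to T, up 1 to N — 17 moves in all.
Check: order respected (O at step 8, J at step 9); 17 moves as required.

F -> D -> K -> P -> Q -> W -> V -> U -> O -> J -> C -> B -> I -> H -> M -> R -> T -> N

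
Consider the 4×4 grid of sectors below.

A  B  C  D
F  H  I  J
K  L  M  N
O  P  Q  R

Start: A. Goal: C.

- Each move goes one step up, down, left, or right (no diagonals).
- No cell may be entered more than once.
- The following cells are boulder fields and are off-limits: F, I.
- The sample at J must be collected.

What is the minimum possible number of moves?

8

Any route passes through J somewhere between A and C. Summing Manhattan distances along the two legs (A → J → C) gives a lower bound of 4 + 2 = 6 moves.
The shortest route satisfying every rule uses 8 moves: A → B → H → L → M → N → J → D → C.
The bound of 6 isn't tight here; checking systematically, no route of length 6 through 7 satisfies every constraint, so 8 is the minimum.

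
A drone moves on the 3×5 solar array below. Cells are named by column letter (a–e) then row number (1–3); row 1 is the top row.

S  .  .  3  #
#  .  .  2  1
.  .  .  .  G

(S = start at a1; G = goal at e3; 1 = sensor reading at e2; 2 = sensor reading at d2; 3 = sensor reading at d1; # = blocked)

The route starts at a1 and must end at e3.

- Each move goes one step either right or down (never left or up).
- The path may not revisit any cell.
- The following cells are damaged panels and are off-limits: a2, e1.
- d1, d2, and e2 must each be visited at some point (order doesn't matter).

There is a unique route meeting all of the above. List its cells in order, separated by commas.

Moves only go right or down, so the column and row indices never decrease.
Route from a1: right 3 to d1, down 1 to d2, right 1 to e2, down 1 to e3 — 6 moves in all.
Check: all required cells visited.

a1, b1, c1, d1, d2, e2, e3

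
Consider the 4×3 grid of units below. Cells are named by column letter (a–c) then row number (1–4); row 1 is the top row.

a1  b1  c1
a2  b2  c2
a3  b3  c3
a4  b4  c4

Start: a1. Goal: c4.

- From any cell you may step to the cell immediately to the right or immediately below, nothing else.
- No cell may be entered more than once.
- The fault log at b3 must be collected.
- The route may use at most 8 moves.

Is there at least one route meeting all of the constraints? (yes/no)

One route that works: a1 → a2 → a3 → b3 → b4 → c4.

yes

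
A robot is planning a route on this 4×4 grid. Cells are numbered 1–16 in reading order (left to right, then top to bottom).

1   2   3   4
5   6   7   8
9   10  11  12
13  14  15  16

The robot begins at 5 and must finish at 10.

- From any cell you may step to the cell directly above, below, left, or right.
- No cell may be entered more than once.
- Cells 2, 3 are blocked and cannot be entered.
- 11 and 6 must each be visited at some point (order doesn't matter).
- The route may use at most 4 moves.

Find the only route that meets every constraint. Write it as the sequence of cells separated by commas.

Any route must reach 11 and 6 and still end at 10 within 4 moves, so the order of the required stops is forced.
Route from 5: right 2 to 7, down 1 to 11, left 1 to 10 — 4 moves in all.
Check: all required cells visited; 4 ≤ 4 moves.

5, 6, 7, 11, 10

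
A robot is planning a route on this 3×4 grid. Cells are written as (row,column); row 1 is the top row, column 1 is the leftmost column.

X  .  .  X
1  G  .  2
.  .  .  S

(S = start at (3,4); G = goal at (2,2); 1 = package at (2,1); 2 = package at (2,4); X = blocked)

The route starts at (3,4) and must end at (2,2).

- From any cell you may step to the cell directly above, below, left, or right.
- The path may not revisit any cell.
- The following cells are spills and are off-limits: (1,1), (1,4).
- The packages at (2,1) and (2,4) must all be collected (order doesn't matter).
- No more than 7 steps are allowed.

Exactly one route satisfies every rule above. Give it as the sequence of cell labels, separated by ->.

The 7-move cap with required stops at (2,1), (2,4) leaves no slack for detours.
Route from (3,4): up to (2,4), left to (2,3), down to (3,3), 2× left (reaching (3,1)), up to (2,1), right to (2,2) — 7 moves in all.
Check: all required cells visited; 7 ≤ 7 moves.

(3,4) -> (2,4) -> (2,3) -> (3,3) -> (3,2) -> (3,1) -> (2,1) -> (2,2)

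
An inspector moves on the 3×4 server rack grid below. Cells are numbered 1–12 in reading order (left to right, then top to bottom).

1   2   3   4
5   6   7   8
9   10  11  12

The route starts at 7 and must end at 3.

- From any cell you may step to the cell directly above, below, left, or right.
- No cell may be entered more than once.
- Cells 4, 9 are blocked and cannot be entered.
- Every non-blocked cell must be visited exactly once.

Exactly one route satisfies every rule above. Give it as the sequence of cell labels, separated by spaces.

Need to visit all 10 open cells exactly once, starting at 7 and ending at 3.
Cell 12 has only two open neighbours (8 and 11), so the path must pass straight through it: one of those is the cell it's entered from and the other is where it exits.
Route from 7: right to 8, down to 12, 2× left (reaching 10), up to 6, left to 5, up to 1, 2× right (reaching 3) — 9 moves in all.
Check: all 10 open cells covered.

7 8 12 11 10 6 5 1 2 3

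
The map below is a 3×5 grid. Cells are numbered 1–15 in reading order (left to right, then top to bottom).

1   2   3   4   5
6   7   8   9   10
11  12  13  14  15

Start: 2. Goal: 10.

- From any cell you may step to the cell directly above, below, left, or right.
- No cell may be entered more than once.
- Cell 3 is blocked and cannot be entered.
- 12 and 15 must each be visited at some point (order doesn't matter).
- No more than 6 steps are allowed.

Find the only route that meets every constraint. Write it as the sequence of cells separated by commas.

The 6-move cap with required stops at 12, 15 leaves no slack for detours.
Route from 2: 2× down (reaching 12), 3× right (reaching 15), up to 10 — 6 moves in all.
Check: all required cells visited; 6 ≤ 6 moves.

2, 7, 12, 13, 14, 15, 10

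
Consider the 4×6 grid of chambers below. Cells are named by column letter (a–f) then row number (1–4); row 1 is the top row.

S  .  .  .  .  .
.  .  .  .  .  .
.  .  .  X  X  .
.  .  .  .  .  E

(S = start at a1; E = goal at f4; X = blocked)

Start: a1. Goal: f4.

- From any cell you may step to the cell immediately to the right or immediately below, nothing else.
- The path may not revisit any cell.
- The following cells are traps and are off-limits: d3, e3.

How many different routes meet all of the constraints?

A right/down-only route from a1 to f4 makes exactly 3 down-moves and 5 right-moves in some order.
With no other constraints that would be C(8,3) = 56 routes.
Subtract routes through each blocked cell (inclusion–exclusion for overlaps): − through d3: 30 − through e3: 30 + through d3&e3: 20 → 16.
That gives 16 routes.

16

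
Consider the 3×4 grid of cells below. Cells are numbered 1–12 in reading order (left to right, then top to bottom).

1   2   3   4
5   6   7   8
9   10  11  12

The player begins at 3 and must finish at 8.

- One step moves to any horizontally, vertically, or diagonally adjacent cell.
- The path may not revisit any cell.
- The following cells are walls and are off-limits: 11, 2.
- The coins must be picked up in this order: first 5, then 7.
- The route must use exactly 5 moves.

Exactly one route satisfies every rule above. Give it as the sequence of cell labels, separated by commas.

The waypoints must appear in the order 5, 7, with no cell reused.
Route from 3: down-left to 6, left to 5, down-right to 10, up-right to 7, right to 8 — 5 moves in all.
Check: order respected (5 at step 2, 7 at step 4); 5 moves as required.

3, 6, 5, 10, 7, 8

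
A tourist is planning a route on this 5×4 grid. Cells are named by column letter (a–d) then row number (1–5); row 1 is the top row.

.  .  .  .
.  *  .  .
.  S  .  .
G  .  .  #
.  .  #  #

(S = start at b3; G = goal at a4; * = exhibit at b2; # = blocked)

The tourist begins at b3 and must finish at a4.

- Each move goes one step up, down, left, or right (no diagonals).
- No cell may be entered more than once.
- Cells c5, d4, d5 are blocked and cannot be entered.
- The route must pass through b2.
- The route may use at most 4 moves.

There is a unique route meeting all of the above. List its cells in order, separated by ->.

Any route must reach b2 and still end at a4 within 4 moves, so the order of the required stops is forced.
Route from b3: up to b2, left to a2, 2× down (reaching a4) — 4 moves in all.
Check: all required cells visited; 4 ≤ 4 moves.

b3 -> b2 -> a2 -> a3 -> a4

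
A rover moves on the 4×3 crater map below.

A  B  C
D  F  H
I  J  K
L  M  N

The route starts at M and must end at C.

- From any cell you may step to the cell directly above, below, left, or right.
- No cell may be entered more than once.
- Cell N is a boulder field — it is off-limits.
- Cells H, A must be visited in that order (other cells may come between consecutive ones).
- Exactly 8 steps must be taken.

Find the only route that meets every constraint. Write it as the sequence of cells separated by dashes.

M - J - K - H - F - D - A - B - C

The waypoints must appear in the order H, A, with no cell reused.
Route from M: up to J, right to K, up to H, 2× left (reaching D), up to A, 2× right (reaching C) — 8 moves in all.
Check: order respected (H at step 3, A at step 6); 8 moves as required.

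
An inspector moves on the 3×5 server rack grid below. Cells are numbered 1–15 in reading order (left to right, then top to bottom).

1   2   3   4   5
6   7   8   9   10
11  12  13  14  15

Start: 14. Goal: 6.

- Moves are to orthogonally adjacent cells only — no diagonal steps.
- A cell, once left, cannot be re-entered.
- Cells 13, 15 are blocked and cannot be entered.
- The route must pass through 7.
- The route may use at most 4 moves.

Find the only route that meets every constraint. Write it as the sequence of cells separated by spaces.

Any route must reach 7 and still end at 6 within 4 moves, so the order of the required stops is forced.
Route from 14: up to 9, 3× left (reaching 6) — 4 moves in all.
Check: all required cells visited; 4 ≤ 4 moves.

14 9 8 7 6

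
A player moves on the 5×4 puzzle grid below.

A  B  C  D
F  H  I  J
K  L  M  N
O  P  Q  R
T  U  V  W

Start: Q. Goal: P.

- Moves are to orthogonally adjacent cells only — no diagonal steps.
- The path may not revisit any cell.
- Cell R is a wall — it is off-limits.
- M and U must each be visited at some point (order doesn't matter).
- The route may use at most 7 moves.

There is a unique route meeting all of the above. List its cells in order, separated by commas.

Q, M, L, K, O, T, U, P

The budget equals the shortest possible length, so every move has to be on a shortest route through the required cells.
Route from Q: up to M, 2× left (reaching K), 2× down (reaching T), right to U, up to P — 7 moves in all.
Check: all required cells visited; 7 ≤ 7 moves.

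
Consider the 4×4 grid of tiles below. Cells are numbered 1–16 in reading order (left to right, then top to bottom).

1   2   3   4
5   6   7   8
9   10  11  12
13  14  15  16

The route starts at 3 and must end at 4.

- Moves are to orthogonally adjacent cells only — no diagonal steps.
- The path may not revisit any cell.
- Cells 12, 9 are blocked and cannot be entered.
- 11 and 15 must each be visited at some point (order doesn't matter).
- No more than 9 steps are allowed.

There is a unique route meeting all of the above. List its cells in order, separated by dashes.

Any route must reach 11 and 15 and still end at 4 within 9 moves, so the order of the required stops is forced.
Route from 3: left to 2, 3× down (reaching 14), right to 15, 2× up (reaching 7), right to 8, up to 4 — 9 moves in all.
Check: all required cells visited; 9 ≤ 9 moves.

3 - 2 - 6 - 10 - 14 - 15 - 11 - 7 - 8 - 4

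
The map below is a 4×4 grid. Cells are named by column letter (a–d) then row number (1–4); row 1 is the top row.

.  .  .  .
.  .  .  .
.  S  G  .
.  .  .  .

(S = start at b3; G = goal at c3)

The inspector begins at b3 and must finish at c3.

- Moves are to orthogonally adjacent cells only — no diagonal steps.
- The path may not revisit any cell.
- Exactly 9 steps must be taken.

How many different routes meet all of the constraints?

Need simple routes of exactly 9 moves from b3 to c3 (Manhattan distance 1, so 4 moves are spent on a detour and 4 undoing it).
Branch systematically from the start, pruning whenever the remaining move budget drops below the Manhattan distance to c3 or differs from it in parity. Grouping the completions by first move — via b2: 8; via b4: 5; via a3: 10 (no valid completion starts via c3) — and summing: 8 + 5 + 10 = 23.
That gives 23 routes.

23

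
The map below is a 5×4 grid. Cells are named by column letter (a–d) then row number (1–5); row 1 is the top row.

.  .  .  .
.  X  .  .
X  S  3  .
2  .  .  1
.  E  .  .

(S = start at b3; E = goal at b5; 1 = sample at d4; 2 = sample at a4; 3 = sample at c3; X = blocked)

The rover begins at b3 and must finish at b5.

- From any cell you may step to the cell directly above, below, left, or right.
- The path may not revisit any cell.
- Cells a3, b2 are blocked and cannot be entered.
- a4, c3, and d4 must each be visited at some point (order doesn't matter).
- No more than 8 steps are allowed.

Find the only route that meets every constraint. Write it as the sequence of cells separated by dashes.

b3 - c3 - d3 - d4 - c4 - b4 - a4 - a5 - b5

The 8-move cap with required stops at a4, c3, d4 leaves no slack for detours.
Route from b3: 2× right (reaching d3), down to d4, 3× left (reaching a4), down to a5, right to b5 — 8 moves in all.
Check: all required cells visited; 8 ≤ 8 moves.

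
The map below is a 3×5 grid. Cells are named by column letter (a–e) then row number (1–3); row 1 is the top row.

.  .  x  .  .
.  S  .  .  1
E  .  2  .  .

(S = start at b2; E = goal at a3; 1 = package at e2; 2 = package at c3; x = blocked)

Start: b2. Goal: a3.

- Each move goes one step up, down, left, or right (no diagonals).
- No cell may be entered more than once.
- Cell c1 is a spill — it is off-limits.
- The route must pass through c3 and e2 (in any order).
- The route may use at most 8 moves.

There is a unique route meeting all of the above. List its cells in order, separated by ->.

The 8-move cap with required stops at c3, e2 leaves no slack for detours.
Route from b2: right 3 to e2, down 1 to e3, left 4 to a3 — 8 moves in all.
Check: all required cells visited; 8 ≤ 8 moves.

b2 -> c2 -> d2 -> e2 -> e3 -> d3 -> c3 -> b3 -> a3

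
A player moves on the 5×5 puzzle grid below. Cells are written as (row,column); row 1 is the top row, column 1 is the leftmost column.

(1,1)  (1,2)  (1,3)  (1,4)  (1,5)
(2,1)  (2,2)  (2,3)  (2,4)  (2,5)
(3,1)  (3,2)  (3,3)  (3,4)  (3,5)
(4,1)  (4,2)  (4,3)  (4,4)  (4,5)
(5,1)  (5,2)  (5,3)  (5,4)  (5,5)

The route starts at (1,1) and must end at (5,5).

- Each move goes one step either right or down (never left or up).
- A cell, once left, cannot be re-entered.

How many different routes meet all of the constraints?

70

A right/down-only route from (1,1) to (5,5) makes exactly 4 down-moves and 4 right-moves in some order.
With no other constraints that would be C(8,4) = 70 routes.
That gives 70 routes.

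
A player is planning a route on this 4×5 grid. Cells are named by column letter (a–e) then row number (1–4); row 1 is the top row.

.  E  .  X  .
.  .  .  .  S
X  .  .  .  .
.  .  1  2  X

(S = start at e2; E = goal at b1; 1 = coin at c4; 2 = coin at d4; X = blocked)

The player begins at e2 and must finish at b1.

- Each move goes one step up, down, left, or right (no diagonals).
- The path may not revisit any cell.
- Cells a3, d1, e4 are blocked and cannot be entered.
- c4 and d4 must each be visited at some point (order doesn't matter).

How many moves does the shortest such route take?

Any route passes through c4 and d4 in some order between e2 and b1. Summing Manhattan distances along each leg and taking the cheapest ordering (e2 → d4 → c4 → b1) gives a lower bound of 3 + 1 + 4 = 8 moves.
A route of 8 moves achieves this: e2 → e3 → d3 → d4 → c4 → c3 → c2 → c1 → b1.
Since 8 matches the lower bound, it is optimal.

8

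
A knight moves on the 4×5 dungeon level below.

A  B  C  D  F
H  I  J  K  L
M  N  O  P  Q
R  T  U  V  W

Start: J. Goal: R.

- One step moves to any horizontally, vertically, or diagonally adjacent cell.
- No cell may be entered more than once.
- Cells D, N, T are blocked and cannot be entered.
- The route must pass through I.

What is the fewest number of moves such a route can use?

3

Any route passes through I somewhere between J and R. Summing Chebyshev distances along the two legs (J → I → R) gives a lower bound of 1 + 2 = 3 moves.
A route of 3 moves achieves this: J → I → M → R.
Since 3 matches the lower bound, it is optimal.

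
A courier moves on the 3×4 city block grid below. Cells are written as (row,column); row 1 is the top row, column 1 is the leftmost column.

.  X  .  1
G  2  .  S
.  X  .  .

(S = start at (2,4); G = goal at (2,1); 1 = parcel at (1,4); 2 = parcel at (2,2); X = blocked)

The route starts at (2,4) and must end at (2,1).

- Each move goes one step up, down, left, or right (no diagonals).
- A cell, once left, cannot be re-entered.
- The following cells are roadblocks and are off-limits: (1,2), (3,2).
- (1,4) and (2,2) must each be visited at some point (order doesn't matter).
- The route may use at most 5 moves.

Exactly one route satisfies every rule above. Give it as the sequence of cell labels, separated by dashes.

The budget equals the shortest possible length, so every move has to be on a shortest route through the required cells.
Route from (2,4): up 1 to (1,4), left 1 to (1,3), down 1 to (2,3), left 2 to (2,1) — 5 moves in all.
Check: all required cells visited; 5 ≤ 5 moves.

(2,4) - (1,4) - (1,3) - (2,3) - (2,2) - (2,1)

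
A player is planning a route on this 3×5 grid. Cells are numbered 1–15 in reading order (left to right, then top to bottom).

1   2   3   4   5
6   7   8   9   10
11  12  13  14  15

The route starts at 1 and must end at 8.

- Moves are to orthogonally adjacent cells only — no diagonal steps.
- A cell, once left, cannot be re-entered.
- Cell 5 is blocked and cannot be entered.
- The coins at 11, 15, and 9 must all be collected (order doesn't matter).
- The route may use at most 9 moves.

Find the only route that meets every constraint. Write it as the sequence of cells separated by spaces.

The 9-move cap with required stops at 11, 15, 9 leaves no slack for detours.
Route from 1: 2× down (reaching 11), 4× right (reaching 15), up to 10, 2× left (reaching 8) — 9 moves in all.
Check: all required cells visited; 9 ≤ 9 moves.

1 6 11 12 13 14 15 10 9 8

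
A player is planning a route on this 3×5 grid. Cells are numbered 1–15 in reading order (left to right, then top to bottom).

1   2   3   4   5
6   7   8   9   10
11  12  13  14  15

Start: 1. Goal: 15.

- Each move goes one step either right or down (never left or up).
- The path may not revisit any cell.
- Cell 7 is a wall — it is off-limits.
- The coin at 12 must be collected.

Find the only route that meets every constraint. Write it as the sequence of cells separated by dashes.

1 - 6 - 11 - 12 - 13 - 14 - 15

Moves only go right or down, so the column and row indices never decrease.
Route from 1: down 2 to 11, right 4 to 15 — 6 moves in all.
Check: all required cells visited.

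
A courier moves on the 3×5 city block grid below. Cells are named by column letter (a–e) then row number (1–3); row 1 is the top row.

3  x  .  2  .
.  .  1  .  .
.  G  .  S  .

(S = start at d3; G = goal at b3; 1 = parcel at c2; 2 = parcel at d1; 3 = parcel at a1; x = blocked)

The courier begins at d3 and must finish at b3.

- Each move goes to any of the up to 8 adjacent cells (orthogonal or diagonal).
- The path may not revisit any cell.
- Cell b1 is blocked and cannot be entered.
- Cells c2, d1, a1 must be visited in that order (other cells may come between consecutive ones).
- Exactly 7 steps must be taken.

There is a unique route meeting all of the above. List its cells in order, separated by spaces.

The waypoints must appear in the order c2, d1, a1, with no cell reused.
Route from d3: up-left 1 to c2, up-right 1 to d1, left 1 to c1, down-left 1 to b2, up-left 1 to a1, down 1 to a2, down-right 1 to b3 — 7 moves in all.
Check: order respected (1 at step 1, 2 at step 2, 3 at step 5); 7 moves as required.

d3 c2 d1 c1 b2 a1 a2 b3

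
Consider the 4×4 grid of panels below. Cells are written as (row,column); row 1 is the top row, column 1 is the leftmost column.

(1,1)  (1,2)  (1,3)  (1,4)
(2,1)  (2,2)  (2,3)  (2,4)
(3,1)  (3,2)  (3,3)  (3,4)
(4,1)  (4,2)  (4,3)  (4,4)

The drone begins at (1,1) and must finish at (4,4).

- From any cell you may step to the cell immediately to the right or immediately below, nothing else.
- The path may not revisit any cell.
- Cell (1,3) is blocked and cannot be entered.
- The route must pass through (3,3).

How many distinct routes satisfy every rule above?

10

A right/down-only route from (1,1) to (4,4) makes exactly 3 down-moves and 3 right-moves in some order.
With no other constraints that would be C(6,3) = 20 routes.
Split at (3,3) and multiply the segment counts (each segment already excludes blocked cells): (1,1)→(3,3): 5; (3,3)→(4,4): 2; product = 10.
That gives 10 routes.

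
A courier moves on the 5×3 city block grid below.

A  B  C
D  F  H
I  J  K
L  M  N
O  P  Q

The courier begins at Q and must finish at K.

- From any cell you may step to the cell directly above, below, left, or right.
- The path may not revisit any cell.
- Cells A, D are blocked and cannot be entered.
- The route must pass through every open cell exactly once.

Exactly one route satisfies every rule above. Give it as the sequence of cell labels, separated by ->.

Need to visit all 13 open cells exactly once, starting at Q and ending at K.
Cell C has only two open neighbours (H and B), so the path must pass straight through it: one of those is the cell it's entered from and the other is where it exits.
Route from Q: up 1 to N, left 1 to M, down 1 to P, left 1 to O, up 2 to I, right 1 to J, up 2 to B, right 1 to C, down 2 to K — 12 moves in all.
Check: all 13 open cells covered.

Q -> N -> M -> P -> O -> L -> I -> J -> F -> B -> C -> H -> K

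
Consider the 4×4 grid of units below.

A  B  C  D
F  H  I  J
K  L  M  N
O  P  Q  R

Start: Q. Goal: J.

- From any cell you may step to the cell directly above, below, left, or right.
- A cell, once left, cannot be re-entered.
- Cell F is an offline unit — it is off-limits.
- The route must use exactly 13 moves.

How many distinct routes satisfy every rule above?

Need simple routes of exactly 13 moves from Q to J (Manhattan distance 3, so 5 moves are spent on a detour and 5 undoing it).
No route satisfies every constraint, so the count is 0.

0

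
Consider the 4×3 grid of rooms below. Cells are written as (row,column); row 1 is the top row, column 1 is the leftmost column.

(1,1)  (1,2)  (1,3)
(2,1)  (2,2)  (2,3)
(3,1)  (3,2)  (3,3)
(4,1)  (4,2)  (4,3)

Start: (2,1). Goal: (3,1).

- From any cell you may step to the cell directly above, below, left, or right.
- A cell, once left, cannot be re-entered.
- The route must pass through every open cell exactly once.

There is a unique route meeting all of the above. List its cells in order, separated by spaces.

(2,1) (1,1) (1,2) (1,3) (2,3) (2,2) (3,2) (3,3) (4,3) (4,2) (4,1) (3,1)

Need to visit all 12 open cells exactly once, starting at (2,1) and ending at (3,1).
Cell (1,3) has only two open neighbours ((2,3) and (1,2)), so the path must pass straight through it: one of those is the cell it's entered from and the other is where it exits.
Route from (2,1): up to (1,1), 2× right (reaching (1,3)), down to (2,3), left to (2,2), down to (3,2), right to (3,3), down to (4,3), 2× left (reaching (4,1)), up to (3,1) — 11 moves in all.
Check: all 12 open cells covered.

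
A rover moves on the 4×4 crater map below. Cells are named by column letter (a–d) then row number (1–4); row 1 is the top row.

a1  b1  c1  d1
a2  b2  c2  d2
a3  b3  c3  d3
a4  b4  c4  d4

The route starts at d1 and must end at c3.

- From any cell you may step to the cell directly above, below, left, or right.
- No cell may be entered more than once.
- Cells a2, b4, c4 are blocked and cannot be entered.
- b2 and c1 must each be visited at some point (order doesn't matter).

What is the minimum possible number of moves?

5

Any route passes through b2 and c1 in some order between d1 and c3. Summing Manhattan distances along each leg and taking the cheapest ordering (d1 → c1 → b2 → c3) gives a lower bound of 1 + 2 + 2 = 5 moves.
A route of 5 moves achieves this: d1 → c1 → c2 → b2 → b3 → c3.
Since 5 matches the lower bound, it is optimal.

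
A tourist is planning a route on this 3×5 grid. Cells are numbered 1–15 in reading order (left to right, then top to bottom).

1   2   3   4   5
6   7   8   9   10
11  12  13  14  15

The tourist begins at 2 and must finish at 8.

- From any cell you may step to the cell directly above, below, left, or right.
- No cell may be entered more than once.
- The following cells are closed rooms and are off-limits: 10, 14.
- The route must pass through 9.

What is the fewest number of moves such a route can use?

4

Any route passes through 9 somewhere between 2 and 8. Summing Manhattan distances along the two legs (2 → 9 → 8) gives a lower bound of 3 + 1 = 4 moves.
A route of 4 moves achieves this: 2 → 3 → 4 → 9 → 8.
Since 4 matches the lower bound, it is optimal.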